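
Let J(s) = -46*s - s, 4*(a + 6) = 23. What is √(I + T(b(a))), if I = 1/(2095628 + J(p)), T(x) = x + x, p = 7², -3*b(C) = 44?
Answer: I*√5141557794867/418665 ≈ 5.416*I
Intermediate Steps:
a = -¼ (a = -6 + (¼)*23 = -6 + 23/4 = -¼ ≈ -0.25000)
b(C) = -44/3 (b(C) = -⅓*44 = -44/3)
p = 49
J(s) = -47*s
T(x) = 2*x
I = 1/2093325 (I = 1/(2095628 - 47*49) = 1/(2095628 - 2303) = 1/2093325 ≈ 4.7771e-7)
√(I + T(b(a))) = √(1/2093325 + 2*(-44/3)) = √(1/2093325 - 88/3) = √(-61404199/2093325) = I*√5141557794867/418665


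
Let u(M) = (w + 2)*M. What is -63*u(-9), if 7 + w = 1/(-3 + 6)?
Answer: -2646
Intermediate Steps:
w = -20/3 (w = -7 + 1/(-3 + 6) = -7 + 1/3 = -7 + ⅓ = -20/3 ≈ -6.6667)
u(M) = -14*M/3 (u(M) = (-20/3 + 2)*M = -14*M/3)
-63*u(-9) = -(-294)*(-9) = -63*42 = -2646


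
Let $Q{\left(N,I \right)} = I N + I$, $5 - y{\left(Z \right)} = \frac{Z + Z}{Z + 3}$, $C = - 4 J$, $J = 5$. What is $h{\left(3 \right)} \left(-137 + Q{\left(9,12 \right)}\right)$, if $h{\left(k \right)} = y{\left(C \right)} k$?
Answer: $-135$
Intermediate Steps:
$C = -20$ ($C = \left(-4\right) 5 = -20$)
$y{\left(Z \right)} = 5 - \frac{2 Z}{3 + Z}$ ($y{\left(Z \right)} = 5 - \frac{Z + Z}{Z + 3} = 5 - \frac{2 Z}{3 + Z}$)
$Q{\left(N,I \right)} = I + I N$
$h{\left(k \right)} = \frac{45 k}{17}$ ($h{\left(k \right)} = \frac{3 \left(5 - 20\right)}{3 - 20} k = 3 \frac{1}{-17} \left(-15\right) k = 3 \left(- \frac{1}{17}\right) \left(-15\right) k = \frac{45 k}{17}$)
$h{\left(3 \right)} \left(-137 + Q{\left(9,12 \right)}\right) = \frac{45}{17} \cdot 3 \left(-137 + 12 \left(1 + 9\right)\right) = \frac{135 \left(-137 + 12 \cdot 10\right)}{17} = \frac{135 \left(-137 + 120\right)}{17} = \frac{135}{17} \left(-17\right) = -135$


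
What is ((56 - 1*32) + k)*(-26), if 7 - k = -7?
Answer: -988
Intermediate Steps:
k = 14 (k = 7 - 1*(-7) = 7 + 7 = 14)
((56 - 1*32) + k)*(-26) = ((56 - 1*32) + 14)*(-26) = ((56 - 32) + 14)*(-26) = (24 + 14)*(-26) = 38*(-26) = -988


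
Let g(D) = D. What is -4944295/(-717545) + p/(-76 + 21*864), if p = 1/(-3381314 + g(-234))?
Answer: 60417118570846267/8768085509667376 ≈ 6.8906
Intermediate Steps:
p = -1/3381548 (p = 1/(-3381314 - 234) = 1/(-3381548) = -1/3381548 ≈ -2.9572e-7)
-4944295/(-717545) + p/(-76 + 21*864) = -4944295/(-717545) - 1/(3381548*(-76 + 21*864)) = -4944295*(-1/717545) - 1/(3381548*(-76 + 18144)) = 988859/143509 - 1/3381548/18068 = 988859/143509 - 1/3381548*1/18068 = 988859/143509 - 1/61097809264 = 60417118570846267/8768085509667376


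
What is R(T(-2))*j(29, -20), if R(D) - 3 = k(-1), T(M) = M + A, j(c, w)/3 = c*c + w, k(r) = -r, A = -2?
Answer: 9852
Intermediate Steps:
j(c, w) = 3*w + 3*c**2 (j(c, w) = 3*(c*c + w) = 3*(c**2 + w) = 3*(w + c**2) = 3*w + 3*c**2)
T(M) = -2 + M (T(M) = M - 2 = -2 + M)
R(D) = 4 (R(D) = 3 - 1*(-1) = 3 + 1 = 4)
R(T(-2))*j(29, -20) = 4*(3*(-20) + 3*29**2) = 4*(-60 + 3*841) = 4*(-60 + 2523) = 4*2463 = 9852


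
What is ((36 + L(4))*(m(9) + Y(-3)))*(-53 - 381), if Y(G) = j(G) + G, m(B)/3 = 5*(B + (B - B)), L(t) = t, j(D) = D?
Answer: -2239440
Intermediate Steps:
m(B) = 15*B (m(B) = 3*(5*(B + (B - B))) = 3*(5*(B + 0)) = 3*(5*B) = 15*B)
Y(G) = 2*G (Y(G) = G + G = 2*G)
((36 + L(4))*(m(9) + Y(-3)))*(-53 - 381) = ((36 + 4)*(15*9 + 2*(-3)))*(-53 - 381) = (40*(135 - 6))*(-434) = (40*129)*(-434) = 5160*(-434) = -2239440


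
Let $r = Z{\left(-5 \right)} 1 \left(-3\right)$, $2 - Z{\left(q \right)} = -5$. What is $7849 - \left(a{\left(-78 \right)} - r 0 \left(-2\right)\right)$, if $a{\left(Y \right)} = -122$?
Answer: $7971$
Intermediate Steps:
$Z{\left(q \right)} = 7$ ($Z{\left(q \right)} = 2 - -5 = 2 + 5 = 7$)
$r = -21$ ($r = 7 \cdot 1 \left(-3\right) = 7 \left(-3\right) = -21$)
$7849 - \left(a{\left(-78 \right)} - r 0 \left(-2\right)\right) = 7849 - \left(-122 - - 21 \cdot 0 \left(-2\right)\right) = 7849 - \left(-122 - \left(-21\right) 0\right) = 7849 - \left(-122 - 0\right) = 7849 - \left(-122 + 0\right) = 7849 - -122 = 7849 + 122 = 7971$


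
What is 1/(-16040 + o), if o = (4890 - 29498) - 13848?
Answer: -1/54496 ≈ -1.8350e-5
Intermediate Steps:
o = -38456 (o = -24608 - 13848 = -38456)
1/(-16040 + o) = 1/(-16040 - 38456) = 1/(-54496) = -1/54496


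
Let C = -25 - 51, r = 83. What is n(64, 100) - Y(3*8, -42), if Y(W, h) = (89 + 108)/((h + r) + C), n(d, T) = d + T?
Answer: 5937/35 ≈ 169.63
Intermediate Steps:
C = -76
n(d, T) = T + d
Y(W, h) = 197/(7 + h) (Y(W, h) = (89 + 108)/((h + 83) - 76) = 197/((83 + h) - 76) = 197/(7 + h))
n(64, 100) - Y(3*8, -42) = (100 + 64) - 197/(7 - 42) = 164 - 197/(-35) = 164 - 197*(-1)/35 = 164 - 1*(-197/35) = 164 + 197/35 = 5937/35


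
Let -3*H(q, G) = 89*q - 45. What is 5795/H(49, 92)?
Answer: -17385/4316 ≈ -4.0280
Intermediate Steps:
H(q, G) = 15 - 89*q/3 (H(q, G) = -(89*q - 45)/3 = -(-45 + 89*q)/3 = 15 - 89*q/3)
5795/H(49, 92) = 5795/(15 - 89/3*49) = 5795/(15 - 4361/3) = 5795/(-4316/3) = 5795*(-3/4316) = -17385/4316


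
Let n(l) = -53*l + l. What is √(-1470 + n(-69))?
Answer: √2118 ≈ 46.022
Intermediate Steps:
n(l) = -52*l
√(-1470 + n(-69)) = √(-1470 - 52*(-69)) = √(-1470 + 3588) = √2118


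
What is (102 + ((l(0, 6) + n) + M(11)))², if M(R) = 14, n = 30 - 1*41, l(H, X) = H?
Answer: 11025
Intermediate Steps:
n = -11 (n = 30 - 41 = -11)
(102 + ((l(0, 6) + n) + M(11)))² = (102 + ((0 - 11) + 14))² = (102 + (-11 + 14))² = (102 + 3)² = 105² = 11025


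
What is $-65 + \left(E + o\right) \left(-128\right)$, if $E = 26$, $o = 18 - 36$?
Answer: $-1089$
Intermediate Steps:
$o = -18$ ($o = 18 - 36 = -18$)
$-65 + \left(E + o\right) \left(-128\right) = -65 + \left(26 - 18\right) \left(-128\right) = -65 + 8 \left(-128\right) = -65 - 1024 = -1089$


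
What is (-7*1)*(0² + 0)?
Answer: 0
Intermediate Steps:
(-7*1)*(0² + 0) = -7*(0 + 0) = -7*0 = 0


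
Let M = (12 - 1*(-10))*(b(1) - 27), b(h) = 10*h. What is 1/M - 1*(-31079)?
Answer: 11623545/374 ≈ 31079.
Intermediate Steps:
M = -374 (M = (12 - 1*(-10))*(10*1 - 27) = (12 + 10)*(10 - 27) = 22*(-17) = -374)
1/M - 1*(-31079) = 1/(-374) - 1*(-31079) = -1/374 + 31079 = 11623545/374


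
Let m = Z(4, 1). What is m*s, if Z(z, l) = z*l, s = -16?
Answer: -64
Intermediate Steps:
Z(z, l) = l*z
m = 4 (m = 1*4 = 4)
m*s = 4*(-16) = -64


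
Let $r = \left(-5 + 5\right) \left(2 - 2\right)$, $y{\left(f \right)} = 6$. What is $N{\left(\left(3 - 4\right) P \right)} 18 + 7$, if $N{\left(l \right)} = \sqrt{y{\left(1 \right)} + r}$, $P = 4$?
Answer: $7 + 18 \sqrt{6} \approx 51.091$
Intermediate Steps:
$r = 0$ ($r = 0 \cdot 0 = 0$)
$N{\left(l \right)} = \sqrt{6}$ ($N{\left(l \right)} = \sqrt{6 + 0} = \sqrt{6}$)
$N{\left(\left(3 - 4\right) P \right)} 18 + 7 = \sqrt{6} \cdot 18 + 7 = 18 \sqrt{6} + 7 = 7 + 18 \sqrt{6}$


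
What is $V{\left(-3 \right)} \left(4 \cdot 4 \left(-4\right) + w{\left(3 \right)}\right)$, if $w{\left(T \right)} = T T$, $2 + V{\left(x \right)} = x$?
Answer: $275$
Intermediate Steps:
$V{\left(x \right)} = -2 + x$
$w{\left(T \right)} = T^{2}$
$V{\left(-3 \right)} \left(4 \cdot 4 \left(-4\right) + w{\left(3 \right)}\right) = \left(-2 - 3\right) \left(4 \cdot 4 \left(-4\right) + 3^{2}\right) = - 5 \left(16 \left(-4\right) + 9\right) = - 5 \left(-64 + 9\right) = \left(-5\right) \left(-55\right) = 275$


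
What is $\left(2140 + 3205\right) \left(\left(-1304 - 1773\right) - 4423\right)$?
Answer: $-40087500$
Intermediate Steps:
$\left(2140 + 3205\right) \left(\left(-1304 - 1773\right) - 4423\right) = 5345 \left(-3077 - 4423\right) = 5345 \left(-7500\right) = -40087500$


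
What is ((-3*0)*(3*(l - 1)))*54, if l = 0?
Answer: 0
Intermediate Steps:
((-3*0)*(3*(l - 1)))*54 = ((-3*0)*(3*(0 - 1)))*54 = (0*(3*(-1)))*54 = (0*(-3))*54 = 0*54 = 0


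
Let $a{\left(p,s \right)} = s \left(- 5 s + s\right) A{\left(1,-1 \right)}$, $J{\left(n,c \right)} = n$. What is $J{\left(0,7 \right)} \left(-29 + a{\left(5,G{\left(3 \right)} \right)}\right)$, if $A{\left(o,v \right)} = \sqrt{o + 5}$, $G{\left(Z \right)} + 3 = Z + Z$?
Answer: $0$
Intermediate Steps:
$G{\left(Z \right)} = -3 + 2 Z$ ($G{\left(Z \right)} = -3 + \left(Z + Z\right) = -3 + 2 Z$)
$A{\left(o,v \right)} = \sqrt{5 + o}$
$a{\left(p,s \right)} = - 4 \sqrt{6} s^{2}$ ($a{\left(p,s \right)} = s \left(- 5 s + s\right) \sqrt{5 + 1} = s \left(- 4 s\right) \sqrt{6} = - 4 s^{2} \sqrt{6} = - 4 \sqrt{6} s^{2}$)
$J{\left(0,7 \right)} \left(-29 + a{\left(5,G{\left(3 \right)} \right)}\right) = 0 \left(-29 - 4 \sqrt{6} \left(-3 + 2 \cdot 3\right)^{2}\right) = 0 \left(-29 - 4 \sqrt{6} \left(-3 + 6\right)^{2}\right) = 0 \left(-29 - 4 \sqrt{6} \cdot 3^{2}\right) = 0 \left(-29 - 4 \sqrt{6} \cdot 9\right) = 0 \left(-29 - 36 \sqrt{6}\right) = 0$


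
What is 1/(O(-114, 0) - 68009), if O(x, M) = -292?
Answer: -1/68301 ≈ -1.4641e-5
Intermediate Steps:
1/(O(-114, 0) - 68009) = 1/(-292 - 68009) = 1/(-68301) = -1/68301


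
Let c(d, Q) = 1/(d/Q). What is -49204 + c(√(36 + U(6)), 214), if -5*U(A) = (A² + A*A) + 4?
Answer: -49204 + 107*√130/26 ≈ -49157.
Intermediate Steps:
U(A) = -⅘ - 2*A²/5 (U(A) = -((A² + A*A) + 4)/5 = -((A² + A²) + 4)/5 = -(2*A² + 4)/5 = -(4 + 2*A²)/5 = -⅘ - 2*A²/5)
c(d, Q) = Q/d
-49204 + c(√(36 + U(6)), 214) = -49204 + 214/(√(36 + (-⅘ - ⅖*6²))) = -49204 + 214/(√(36 + (-⅘ - ⅖*36))) = -49204 + 214/(√(36 + (-⅘ - 72/5))) = -49204 + 214/(√(36 - 76/5)) = -49204 + 214/(√(104/5)) = -49204 + 214/((2*√130/5)) = -49204 + 214*(√130/52) = -49204 + 107*√130/26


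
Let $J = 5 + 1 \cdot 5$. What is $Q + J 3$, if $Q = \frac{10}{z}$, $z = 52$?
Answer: $\frac{785}{26} \approx 30.192$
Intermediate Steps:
$J = 10$ ($J = 5 + 5 = 10$)
$Q = \frac{5}{26}$ ($Q = \frac{10}{52} = 10 \cdot \frac{1}{52} = \frac{5}{26} \approx 0.19231$)
$Q + J 3 = \frac{5}{26} + 10 \cdot 3 = \frac{5}{26} + 30 = \frac{785}{26}$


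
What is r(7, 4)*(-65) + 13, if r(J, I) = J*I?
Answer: -1807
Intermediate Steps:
r(J, I) = I*J
r(7, 4)*(-65) + 13 = (4*7)*(-65) + 13 = 28*(-65) + 13 = -1820 + 13 = -1807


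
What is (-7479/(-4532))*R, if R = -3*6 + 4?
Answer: -52353/2266 ≈ -23.104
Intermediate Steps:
R = -14 (R = -18 + 4 = -14)
(-7479/(-4532))*R = -7479/(-4532)*(-14) = -7479*(-1/4532)*(-14) = (7479/4532)*(-14) = -52353/2266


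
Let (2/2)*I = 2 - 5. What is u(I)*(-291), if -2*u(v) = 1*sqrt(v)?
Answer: 291*I*sqrt(3)/2 ≈ 252.01*I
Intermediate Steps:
I = -3 (I = 2 - 5 = -3)
u(v) = -sqrt(v)/2
u(I)*(-291) = -I*sqrt(3)/2*(-291) = 291*I*sqrt(3)/2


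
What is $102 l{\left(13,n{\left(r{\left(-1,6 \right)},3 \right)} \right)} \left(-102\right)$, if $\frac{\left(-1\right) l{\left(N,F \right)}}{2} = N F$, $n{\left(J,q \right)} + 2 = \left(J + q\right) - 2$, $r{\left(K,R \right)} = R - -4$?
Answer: $2434536$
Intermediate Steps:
$r{\left(K,R \right)} = 4 + R$ ($r{\left(K,R \right)} = R + 4 = 4 + R$)
$n{\left(J,q \right)} = -4 + J + q$ ($n{\left(J,q \right)} = -2 - \left(2 - J - q\right) = -2 + \left(-2 + J + q\right) = -4 + J + q$)
$l{\left(N,F \right)} = - 2 F N$ ($l{\left(N,F \right)} = - 2 N F = - 2 F N$)
$102 l{\left(13,n{\left(r{\left(-1,6 \right)},3 \right)} \right)} \left(-102\right) = 102 \left(\left(-2\right) \left(-4 + \left(4 + 6\right) + 3\right) 13\right) \left(-102\right) = 102 \left(\left(-2\right) \left(-4 + 10 + 3\right) 13\right) \left(-102\right) = 102 \left(\left(-2\right) 9 \cdot 13\right) \left(-102\right) = 102 \left(-234\right) \left(-102\right) = \left(-23868\right) \left(-102\right) = 2434536$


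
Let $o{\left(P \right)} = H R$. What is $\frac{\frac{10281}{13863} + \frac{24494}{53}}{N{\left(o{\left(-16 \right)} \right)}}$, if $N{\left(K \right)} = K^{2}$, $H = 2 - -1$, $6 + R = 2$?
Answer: $\frac{113368405}{35267472} \approx 3.2145$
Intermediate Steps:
$R = -4$ ($R = -6 + 2 = -4$)
$H = 3$ ($H = 2 + 1 = 3$)
$o{\left(P \right)} = -12$ ($o{\left(P \right)} = 3 \left(-4\right) = -12$)
$\frac{\frac{10281}{13863} + \frac{24494}{53}}{N{\left(o{\left(-16 \right)} \right)}} = \frac{\frac{10281}{13863} + \frac{24494}{53}}{\left(-12\right)^{2}} = \frac{10281 \cdot \frac{1}{13863} + 24494 \cdot \frac{1}{53}}{144} = \left(\frac{3427}{4621} + \frac{24494}{53}\right) \frac{1}{144} = \frac{113368405}{244913} \cdot \frac{1}{144} = \frac{113368405}{35267472}$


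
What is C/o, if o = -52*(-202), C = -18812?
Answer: -4703/2626 ≈ -1.7909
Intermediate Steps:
o = 10504
C/o = -18812/10504 = -18812*1/10504 = -4703/2626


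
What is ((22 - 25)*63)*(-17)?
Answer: 3213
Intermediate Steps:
((22 - 25)*63)*(-17) = -3*63*(-17) = -189*(-17) = 3213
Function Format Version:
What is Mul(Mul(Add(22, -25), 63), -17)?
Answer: 3213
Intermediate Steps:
Mul(Mul(Add(22, -25), 63), -17) = Mul(Mul(-3, 63), -17) = Mul(-189, -17) = 3213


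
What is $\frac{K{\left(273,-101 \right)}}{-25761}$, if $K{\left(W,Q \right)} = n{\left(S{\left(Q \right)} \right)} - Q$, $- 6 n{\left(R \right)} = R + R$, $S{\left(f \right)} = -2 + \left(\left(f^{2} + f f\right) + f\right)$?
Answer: $\frac{19996}{77283} \approx 0.25874$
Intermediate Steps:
$S{\left(f \right)} = -2 + f + 2 f^{2}$ ($S{\left(f \right)} = -2 + \left(\left(f^{2} + f^{2}\right) + f\right) = -2 + \left(2 f^{2} + f\right) = -2 + \left(f + 2 f^{2}\right) = -2 + f + 2 f^{2}$)
$n{\left(R \right)} = - \frac{R}{3}$ ($n{\left(R \right)} = - \frac{R + R}{6} = - \frac{2 R}{6} = - \frac{R}{3}$)
$K{\left(W,Q \right)} = \frac{2}{3} - \frac{4 Q}{3} - \frac{2 Q^{2}}{3}$ ($K{\left(W,Q \right)} = - \frac{-2 + Q + 2 Q^{2}}{3} - Q = \left(\frac{2}{3} - \frac{2 Q^{2}}{3} - \frac{Q}{3}\right) - Q = \frac{2}{3} - \frac{4 Q}{3} - \frac{2 Q^{2}}{3}$)
$\frac{K{\left(273,-101 \right)}}{-25761} = \frac{\frac{2}{3} - - \frac{404}{3} - \frac{2 \left(-101\right)^{2}}{3}}{-25761} = \left(\frac{2}{3} + \frac{404}{3} - \frac{20402}{3}\right) \left(- \frac{1}{25761}\right) = \left(- \frac{19996}{3}\right) \left(- \frac{1}{25761}\right) = \frac{19996}{77283}$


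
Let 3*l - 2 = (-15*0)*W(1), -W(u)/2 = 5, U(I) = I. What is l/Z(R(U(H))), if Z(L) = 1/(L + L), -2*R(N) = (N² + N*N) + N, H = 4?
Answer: -24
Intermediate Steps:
R(N) = -N² - N/2 (R(N) = -((N² + N*N) + N)/2 = -((N² + N²) + N)/2 = -(2*N² + N)/2 = -(N + 2*N²)/2 = -N² - N/2)
W(u) = -10 (W(u) = -2*5 = -10)
Z(L) = 1/(2*L)
l = ⅔ (l = ⅔ + (-15*0*(-10))/3 = ⅔ + (0*(-10))/3 = ⅔ + (⅓)*0 = ⅔ + 0 = ⅔ ≈ 0.66667)
l/Z(R(U(H))) = 2/(3*((1/(2*((-1*4*(½ + 4))))))) = 2/(3*((1/(2*((-1*4*9/2)))))) = 2/(3*(((½)/(-18)))) = 2/(3*(((½)*(-1/18)))) = 2/(3*(-1/36)) = (⅔)*(-36) = -24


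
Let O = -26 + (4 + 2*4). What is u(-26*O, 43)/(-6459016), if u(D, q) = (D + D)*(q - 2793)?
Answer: 250250/807377 ≈ 0.30995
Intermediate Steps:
O = -14 (O = -26 + (4 + 8) = -26 + 12 = -14)
u(D, q) = 2*D*(-2793 + q) (u(D, q) = (2*D)*(-2793 + q) = 2*D*(-2793 + q))
u(-26*O, 43)/(-6459016) = (2*(-26*(-14))*(-2793 + 43))/(-6459016) = (2*364*(-2750))*(-1/6459016) = -2002000*(-1/6459016) = 250250/807377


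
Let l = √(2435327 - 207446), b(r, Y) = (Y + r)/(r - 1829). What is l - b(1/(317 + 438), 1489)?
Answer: 187366/230149 + √2227881 ≈ 1493.4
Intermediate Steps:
b(r, Y) = (Y + r)/(-1829 + r)
l = √2227881 ≈ 1492.6
l - b(1/(317 + 438), 1489) = √2227881 - (1489 + 1/(317 + 438))/(-1829 + 1/(317 + 438)) = √2227881 - (1489 + 1/755)/(-1829 + 1/755) = √2227881 - 1124196/((-1380894/755)*755) = √2227881 - (-755)*1124196/(1380894*755) = √2227881 - 1*(-187366/230149) = √2227881 + 187366/230149 = 187366/230149 + √2227881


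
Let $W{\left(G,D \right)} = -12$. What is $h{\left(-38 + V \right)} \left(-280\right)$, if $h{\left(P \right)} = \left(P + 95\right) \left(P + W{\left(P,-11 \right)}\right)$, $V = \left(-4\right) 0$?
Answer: $798000$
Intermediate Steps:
$V = 0$
$h{\left(P \right)} = \left(-12 + P\right) \left(95 + P\right)$ ($h{\left(P \right)} = \left(P + 95\right) \left(P - 12\right) = \left(95 + P\right) \left(-12 + P\right) = \left(-12 + P\right) \left(95 + P\right)$)
$h{\left(-38 + V \right)} \left(-280\right) = \left(-1140 + \left(-38 + 0\right)^{2} + 83 \left(-38 + 0\right)\right) \left(-280\right) = \left(-1140 + \left(-38\right)^{2} + 83 \left(-38\right)\right) \left(-280\right) = \left(-1140 + 1444 - 3154\right) \left(-280\right) = \left(-2850\right) \left(-280\right) = 798000$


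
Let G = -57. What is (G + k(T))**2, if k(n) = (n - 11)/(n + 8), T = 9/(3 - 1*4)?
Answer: 1369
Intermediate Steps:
T = -9 (T = 9/(3 - 4) = 9/(-1) = 9*(-1) = -9)
k(n) = (-11 + n)/(8 + n)
(G + k(T))**2 = (-57 + (-11 - 9)/(8 - 9))**2 = (-57 - 20/(-1))**2 = (-57 - 1*(-20))**2 = (-57 + 20)**2 = (-37)**2 = 1369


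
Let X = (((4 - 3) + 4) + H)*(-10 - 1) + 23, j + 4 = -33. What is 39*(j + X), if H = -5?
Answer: -546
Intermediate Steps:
j = -37 (j = -4 - 33 = -37)
X = 23 (X = (((4 - 3) + 4) - 5)*(-10 - 1) + 23 = ((1 + 4) - 5)*(-11) + 23 = (5 - 5)*(-11) + 23 = 0*(-11) + 23 = 0 + 23 = 23)
39*(j + X) = 39*(-37 + 23) = 39*(-14) = -546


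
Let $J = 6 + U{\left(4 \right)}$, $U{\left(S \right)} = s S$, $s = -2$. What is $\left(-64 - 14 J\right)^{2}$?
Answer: $1296$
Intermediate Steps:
$U{\left(S \right)} = - 2 S$
$J = -2$ ($J = 6 - 8 = -2$)
$\left(-64 - 14 J\right)^{2} = \left(-64 - -28\right)^{2} = \left(-64 + 28\right)^{2} = \left(-36\right)^{2} = 1296$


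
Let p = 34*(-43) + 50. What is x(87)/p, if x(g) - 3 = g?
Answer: -45/706 ≈ -0.063739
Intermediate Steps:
x(g) = 3 + g
p = -1412 (p = -1462 + 50 = -1412)
x(87)/p = (3 + 87)/(-1412) = 90*(-1/1412) = -45/706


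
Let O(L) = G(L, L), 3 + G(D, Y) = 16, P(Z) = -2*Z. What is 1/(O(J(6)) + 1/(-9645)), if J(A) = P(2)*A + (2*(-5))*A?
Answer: 9645/125384 ≈ 0.076924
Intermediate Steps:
G(D, Y) = 13 (G(D, Y) = -3 + 16 = 13)
J(A) = -14*A (J(A) = (-2*2)*A + (2*(-5))*A = -4*A - 10*A = -14*A)
O(L) = 13
1/(O(J(6)) + 1/(-9645)) = 1/(13 + 1/(-9645)) = 1/(13 - 1/9645) = 1/(125384/9645) = 9645/125384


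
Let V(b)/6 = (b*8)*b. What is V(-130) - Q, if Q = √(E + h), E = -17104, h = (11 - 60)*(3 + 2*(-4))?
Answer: 811200 - I*√16859 ≈ 8.112e+5 - 129.84*I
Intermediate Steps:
h = 245 (h = -49*(3 - 8) = -49*(-5) = 245)
V(b) = 48*b² (V(b) = 6*((b*8)*b) = 6*((8*b)*b) = 6*(8*b²) = 48*b²)
Q = I*√16859 (Q = √(-17104 + 245) = √(-16859) = I*√16859 ≈ 129.84*I)
V(-130) - Q = 48*(-130)² - I*√16859 = 48*16900 - I*√16859 = 811200 - I*√16859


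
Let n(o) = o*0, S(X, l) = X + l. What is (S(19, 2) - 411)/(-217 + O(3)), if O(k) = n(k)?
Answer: 390/217 ≈ 1.7972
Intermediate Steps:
n(o) = 0
O(k) = 0
(S(19, 2) - 411)/(-217 + O(3)) = ((19 + 2) - 411)/(-217 + 0) = (21 - 411)/(-217) = -390*(-1/217) = 390/217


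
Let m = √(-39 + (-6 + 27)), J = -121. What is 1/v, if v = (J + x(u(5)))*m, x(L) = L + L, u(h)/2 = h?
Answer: I*√2/606 ≈ 0.0023337*I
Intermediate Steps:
u(h) = 2*h
x(L) = 2*L
m = 3*I*√2 (m = √(-39 + 21) = √(-18) = 3*I*√2 ≈ 4.2426*I)
v = -303*I*√2 (v = (-121 + 2*(2*5))*(3*I*√2) = (-121 + 2*10)*(3*I*√2) = (-121 + 20)*(3*I*√2) = -303*I*√2 ≈ -428.51*I)
1/v = 1/(-303*I*√2) = I*√2/606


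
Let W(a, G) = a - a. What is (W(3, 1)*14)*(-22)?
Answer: 0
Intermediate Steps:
W(a, G) = 0
(W(3, 1)*14)*(-22) = (0*14)*(-22) = 0*(-22) = 0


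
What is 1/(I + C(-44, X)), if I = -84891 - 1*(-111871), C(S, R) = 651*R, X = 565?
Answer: 1/394795 ≈ 2.5330e-6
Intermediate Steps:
I = 26980 (I = -84891 + 111871 = 26980)
1/(I + C(-44, X)) = 1/(26980 + 651*565) = 1/(26980 + 367815) = 1/394795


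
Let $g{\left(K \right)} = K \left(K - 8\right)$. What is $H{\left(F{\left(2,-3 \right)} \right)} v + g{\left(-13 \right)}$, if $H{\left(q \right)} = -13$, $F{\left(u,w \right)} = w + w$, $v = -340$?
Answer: $4693$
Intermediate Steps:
$F{\left(u,w \right)} = 2 w$
$g{\left(K \right)} = K \left(-8 + K\right)$
$H{\left(F{\left(2,-3 \right)} \right)} v + g{\left(-13 \right)} = \left(-13\right) \left(-340\right) - 13 \left(-8 - 13\right) = 4420 - -273 = 4420 + 273 = 4693$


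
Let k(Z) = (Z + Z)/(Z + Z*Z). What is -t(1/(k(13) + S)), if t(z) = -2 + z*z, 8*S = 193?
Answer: 3690626/1846881 ≈ 1.9983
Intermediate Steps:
S = 193/8 (S = (⅛)*193 = 193/8 ≈ 24.125)
k(Z) = 2*Z/(Z + Z²) (k(Z) = (2*Z)/(Z + Z²) = 2*Z/(Z + Z²))
t(z) = -2 + z²
-t(1/(k(13) + S)) = -(-2 + (1/(2/(1 + 13) + 193/8))²) = -(-2 + (1/(2/14 + 193/8))²) = -(-2 + (1/(2*(1/14) + 193/8))²) = -(-2 + (1/(⅐ + 193/8))²) = -(-2 + (1/(1359/56))²) = -(-2 + (56/1359)²) = -(-2 + 3136/1846881) = -1*(-3690626/1846881) = 3690626/1846881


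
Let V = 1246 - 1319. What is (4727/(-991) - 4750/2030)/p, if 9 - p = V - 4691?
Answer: -1430306/960198729 ≈ -0.0014896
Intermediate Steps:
V = -73
p = 4773 (p = 9 - (-73 - 4691) = 9 - 1*(-4764) = 9 + 4764 = 4773)
(4727/(-991) - 4750/2030)/p = (4727/(-991) - 4750/2030)/4773 = (4727*(-1/991) - 4750*1/2030)*(1/4773) = (-4727/991 - 475/203)*(1/4773) = -1430306/201173*1/4773 = -1430306/960198729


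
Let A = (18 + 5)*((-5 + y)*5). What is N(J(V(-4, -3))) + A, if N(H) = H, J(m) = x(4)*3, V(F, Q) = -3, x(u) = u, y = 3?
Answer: -218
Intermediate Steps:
J(m) = 12 (J(m) = 4*3 = 12)
A = -230 (A = (18 + 5)*((-5 + 3)*5) = 23*(-2*5) = 23*(-10) = -230)
N(J(V(-4, -3))) + A = 12 - 230 = -218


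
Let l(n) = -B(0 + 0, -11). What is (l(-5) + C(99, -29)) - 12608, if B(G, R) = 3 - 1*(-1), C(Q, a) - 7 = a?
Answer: -12634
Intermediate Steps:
C(Q, a) = 7 + a
B(G, R) = 4 (B(G, R) = 3 + 1 = 4)
l(n) = -4 (l(n) = -1*4 = -4)
(l(-5) + C(99, -29)) - 12608 = (-4 + (7 - 29)) - 12608 = (-4 - 22) - 12608 = -26 - 12608 = -12634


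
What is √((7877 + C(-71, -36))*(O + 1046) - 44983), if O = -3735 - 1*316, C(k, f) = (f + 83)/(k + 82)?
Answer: I*√2871113113/11 ≈ 4871.2*I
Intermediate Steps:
C(k, f) = (83 + f)/(82 + k)
O = -4051 (O = -3735 - 316 = -4051)
√((7877 + C(-71, -36))*(O + 1046) - 44983) = √((7877 + (83 - 36)/(82 - 71))*(-4051 + 1046) - 44983) = √((7877 + 47/11)*(-3005) - 44983) = √((86694/11)*(-3005) - 44983) = √(-260515470/11 - 44983) = √(-261010283/11) = I*√2871113113/11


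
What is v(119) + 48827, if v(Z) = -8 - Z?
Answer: 48700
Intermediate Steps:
v(119) + 48827 = (-8 - 1*119) + 48827 = (-8 - 119) + 48827 = -127 + 48827 = 48700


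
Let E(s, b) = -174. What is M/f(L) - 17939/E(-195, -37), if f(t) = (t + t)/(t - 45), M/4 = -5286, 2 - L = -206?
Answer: -37013969/4524 ≈ -8181.7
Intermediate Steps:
L = 208 (L = 2 - 1*(-206) = 2 + 206 = 208)
M = -21144 (M = 4*(-5286) = -21144)
f(t) = 2*t/(-45 + t) (f(t) = (2*t)/(-45 + t) = 2*t/(-45 + t))
M/f(L) - 17939/E(-195, -37) = -21144/(2*208/(-45 + 208)) - 17939/(-174) = -21144/(2*208/163) - 17939*(-1/174) = -21144/(2*208*(1/163)) + 17939/174 = -21144/416/163 + 17939/174 = -21144*163/416 + 17939/174 = -430809/52 + 17939/174 = -37013969/4524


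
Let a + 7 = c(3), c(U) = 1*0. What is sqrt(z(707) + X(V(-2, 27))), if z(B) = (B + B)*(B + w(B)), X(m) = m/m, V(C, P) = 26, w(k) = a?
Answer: sqrt(989801) ≈ 994.89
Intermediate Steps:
c(U) = 0
a = -7 (a = -7 + 0 = -7)
w(k) = -7
X(m) = 1
z(B) = 2*B*(-7 + B) (z(B) = (B + B)*(B - 7) = (2*B)*(-7 + B) = 2*B*(-7 + B))
sqrt(z(707) + X(V(-2, 27))) = sqrt(2*707*(-7 + 707) + 1) = sqrt(2*707*700 + 1) = sqrt(989800 + 1) = sqrt(989801)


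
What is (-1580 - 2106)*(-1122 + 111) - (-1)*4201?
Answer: 3730747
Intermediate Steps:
(-1580 - 2106)*(-1122 + 111) - (-1)*4201 = -3686*(-1011) - 1*(-4201) = 3726546 + 4201 = 3730747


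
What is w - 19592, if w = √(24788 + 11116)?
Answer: -19592 + 8*√561 ≈ -19403.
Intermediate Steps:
w = 8*√561 (w = √35904 = 8*√561 ≈ 189.48)
w - 19592 = 8*√561 - 19592 = -19592 + 8*√561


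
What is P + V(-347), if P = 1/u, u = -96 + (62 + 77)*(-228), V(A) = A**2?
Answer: 3827561291/31788 ≈ 1.2041e+5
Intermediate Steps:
u = -31788 (u = -96 + 139*(-228) = -96 - 31692 = -31788)
P = -1/31788 (P = 1/(-31788) = -1/31788 ≈ -3.1458e-5)
P + V(-347) = -1/31788 + (-347)**2 = -1/31788 + 120409 = 3827561291/31788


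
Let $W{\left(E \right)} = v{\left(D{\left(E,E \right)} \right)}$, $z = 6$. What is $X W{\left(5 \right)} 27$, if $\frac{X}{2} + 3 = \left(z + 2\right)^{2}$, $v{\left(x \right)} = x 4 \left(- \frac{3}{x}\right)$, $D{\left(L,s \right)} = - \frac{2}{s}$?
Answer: $-39528$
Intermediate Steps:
$v{\left(x \right)} = -12$ ($v{\left(x \right)} = 4 x \left(- \frac{3}{x}\right) = -12$)
$X = 122$ ($X = -6 + 2 \left(6 + 2\right)^{2} = -6 + 2 \cdot 8^{2} = -6 + 2 \cdot 64 = -6 + 128 = 122$)
$W{\left(E \right)} = -12$
$X W{\left(5 \right)} 27 = 122 \left(-12\right) 27 = \left(-1464\right) 27 = -39528$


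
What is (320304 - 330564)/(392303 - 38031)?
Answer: -2565/88568 ≈ -0.028961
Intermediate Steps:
(320304 - 330564)/(392303 - 38031) = -10260/354272 = -10260*1/354272 = -2565/88568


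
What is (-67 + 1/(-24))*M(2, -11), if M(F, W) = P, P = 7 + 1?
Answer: -1609/3 ≈ -536.33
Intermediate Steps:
P = 8
M(F, W) = 8
(-67 + 1/(-24))*M(2, -11) = (-67 + 1/(-24))*8 = (-67 - 1/24)*8 = -1609/24*8 = -1609/3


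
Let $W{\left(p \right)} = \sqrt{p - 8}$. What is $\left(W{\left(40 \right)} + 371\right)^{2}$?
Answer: $137673 + 2968 \sqrt{2} \approx 1.4187 \cdot 10^{5}$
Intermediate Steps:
$W{\left(p \right)} = \sqrt{-8 + p}$
$\left(W{\left(40 \right)} + 371\right)^{2} = \left(\sqrt{-8 + 40} + 371\right)^{2} = \left(\sqrt{32} + 371\right)^{2} = \left(4 \sqrt{2} + 371\right)^{2} = \left(371 + 4 \sqrt{2}\right)^{2}$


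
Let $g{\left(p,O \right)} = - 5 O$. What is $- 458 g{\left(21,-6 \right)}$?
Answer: $-13740$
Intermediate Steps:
$- 458 g{\left(21,-6 \right)} = - 458 \left(\left(-5\right) \left(-6\right)\right) = \left(-458\right) 30 = -13740$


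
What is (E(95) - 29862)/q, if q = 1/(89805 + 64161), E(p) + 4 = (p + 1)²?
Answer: -3179397900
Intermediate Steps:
E(p) = -4 + (1 + p)² (E(p) = -4 + (p + 1)² = -4 + (1 + p)²)
q = 1/153966 ≈ 6.4949e-6
(E(95) - 29862)/q = ((-4 + (1 + 95)²) - 29862)/(1/153966) = ((-4 + 96²) - 29862)*153966 = ((-4 + 9216) - 29862)*153966 = (9212 - 29862)*153966 = -20650*153966 = -3179397900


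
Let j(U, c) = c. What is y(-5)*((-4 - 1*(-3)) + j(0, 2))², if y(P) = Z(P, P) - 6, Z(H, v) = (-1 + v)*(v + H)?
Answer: 54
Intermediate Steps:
Z(H, v) = (-1 + v)*(H + v)
y(P) = -6 - 2*P + 2*P² (y(P) = (P² - P - P + P*P) - 6 = (P² - P - P + P²) - 6 = (-2*P + 2*P²) - 6 = -6 - 2*P + 2*P²)
y(-5)*((-4 - 1*(-3)) + j(0, 2))² = (-6 - 2*(-5) + 2*(-5)²)*((-4 - 1*(-3)) + 2)² = (-6 + 10 + 2*25)*((-4 + 3) + 2)² = (-6 + 10 + 50)*(-1 + 2)² = 54*1² = 54*1 = 54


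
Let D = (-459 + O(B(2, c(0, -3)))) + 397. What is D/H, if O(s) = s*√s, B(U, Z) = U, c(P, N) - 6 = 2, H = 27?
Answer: -62/27 + 2*√2/27 ≈ -2.1915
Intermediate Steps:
c(P, N) = 8 (c(P, N) = 6 + 2 = 8)
O(s) = s^(3/2)
D = -62 + 2*√2 (D = (-459 + 2^(3/2)) + 397 = (-459 + 2*√2) + 397 = -62 + 2*√2 ≈ -59.172)
D/H = (-62 + 2*√2)/27 = (-62 + 2*√2)*(1/27) = -62/27 + 2*√2/27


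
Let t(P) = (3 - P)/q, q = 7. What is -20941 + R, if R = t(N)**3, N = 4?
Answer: -7182764/343 ≈ -20941.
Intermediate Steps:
t(P) = 3/7 - P/7 (t(P) = (3 - P)/7 = (3 - P)*(1/7) = 3/7 - P/7)
R = -1/343 (R = (3/7 - 1/7*4)**3 = (3/7 - 4/7)**3 = (-1/7)**3 = -1/343 ≈ -0.0029155)
-20941 + R = -20941 - 1/343 = -7182764/343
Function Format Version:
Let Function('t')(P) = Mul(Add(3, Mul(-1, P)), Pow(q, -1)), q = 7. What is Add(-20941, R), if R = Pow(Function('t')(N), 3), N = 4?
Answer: Rational(-7182764, 343) ≈ -20941.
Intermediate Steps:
Function('t')(P) = Add(Rational(3, 7), Mul(Rational(-1, 7), P)) (Function('t')(P) = Mul(Add(3, Mul(-1, P)), Pow(7, -1)) = Mul(Add(3, Mul(-1, P)), Rational(1, 7)) = Add(Rational(3, 7), Mul(Rational(-1, 7), P)))
R = Rational(-1, 343) (R = Pow(Add(Rational(3, 7), Mul(Rational(-1, 7), 4)), 3) = Pow(Add(Rational(3, 7), Rational(-4, 7)), 3) = Pow(Rational(-1, 7), 3) = Rational(-1, 343) ≈ -0.0029155)
Add(-20941, R) = Add(-20941, Rational(-1, 343)) = Rational(-7182764, 343)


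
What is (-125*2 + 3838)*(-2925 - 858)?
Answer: -13573404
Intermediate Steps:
(-125*2 + 3838)*(-2925 - 858) = (-250 + 3838)*(-3783) = 3588*(-3783) = -13573404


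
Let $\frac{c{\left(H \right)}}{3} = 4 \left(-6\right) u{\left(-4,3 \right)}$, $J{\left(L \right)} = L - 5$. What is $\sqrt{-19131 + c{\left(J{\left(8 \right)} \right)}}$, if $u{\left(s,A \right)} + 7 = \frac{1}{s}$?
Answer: $i \sqrt{18609} \approx 136.41 i$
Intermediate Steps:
$u{\left(s,A \right)} = -7 + \frac{1}{s}$
$J{\left(L \right)} = -5 + L$
$c{\left(H \right)} = 522$ ($c{\left(H \right)} = 3 \cdot 4 \left(-6\right) \left(-7 + \frac{1}{-4}\right) = 3 \left(- 24 \left(-7 - \frac{1}{4}\right)\right) = 3 \left(\left(-24\right) \left(- \frac{29}{4}\right)\right) = 3 \cdot 174 = 522$)
$\sqrt{-19131 + c{\left(J{\left(8 \right)} \right)}} = \sqrt{-19131 + 522} = \sqrt{-18609} = i \sqrt{18609}$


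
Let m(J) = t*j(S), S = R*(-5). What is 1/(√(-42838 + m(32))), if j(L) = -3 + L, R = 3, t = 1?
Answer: -I*√10714/21428 ≈ -0.0048305*I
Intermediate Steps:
S = -15 (S = 3*(-5) = -15)
m(J) = -18 (m(J) = 1*(-3 - 15) = 1*(-18) = -18)
1/(√(-42838 + m(32))) = 1/(√(-42838 - 18)) = 1/(√(-42856)) = 1/(2*I*√10714) = -I*√10714/21428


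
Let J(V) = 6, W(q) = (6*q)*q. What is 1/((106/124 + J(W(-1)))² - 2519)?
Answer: -3844/9502411 ≈ -0.00040453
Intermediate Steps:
W(q) = 6*q²
1/((106/124 + J(W(-1)))² - 2519) = 1/((106/124 + 6)² - 2519) = 1/((106*(1/124) + 6)² - 2519) = 1/((53/62 + 6)² - 2519) = 1/((425/62)² - 2519) = 1/(180625/3844 - 2519) = 1/(-9502411/3844) = -3844/9502411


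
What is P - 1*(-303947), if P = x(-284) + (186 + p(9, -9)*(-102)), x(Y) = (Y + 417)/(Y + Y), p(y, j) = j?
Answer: 173268835/568 ≈ 3.0505e+5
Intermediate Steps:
x(Y) = (417 + Y)/(2*Y) (x(Y) = (417 + Y)/((2*Y)) = (417 + Y)*(1/(2*Y)) = (417 + Y)/(2*Y))
P = 626939/568 (P = (1/2)*(417 - 284)/(-284) + (186 - 9*(-102)) = (1/2)*(-1/284)*133 + (186 + 918) = -133/568 + 1104 = 626939/568 ≈ 1103.8)
P - 1*(-303947) = 626939/568 - 1*(-303947) = 626939/568 + 303947 = 173268835/568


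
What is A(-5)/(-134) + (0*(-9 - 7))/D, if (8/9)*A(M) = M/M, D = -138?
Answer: -9/1072 ≈ -0.0083955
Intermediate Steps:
A(M) = 9/8 (A(M) = 9*(M/M)/8 = (9/8)*1 = 9/8)
A(-5)/(-134) + (0*(-9 - 7))/D = (9/8)/(-134) + (0*(-9 - 7))/(-138) = (9/8)*(-1/134) + (0*(-16))*(-1/138) = -9/1072 + 0*(-1/138) = -9/1072 + 0 = -9/1072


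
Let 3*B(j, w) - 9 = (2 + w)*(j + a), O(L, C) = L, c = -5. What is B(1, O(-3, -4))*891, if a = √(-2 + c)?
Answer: 2376 - 297*I*√7 ≈ 2376.0 - 785.79*I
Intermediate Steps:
a = I*√7 (a = √(-2 - 5) = √(-7) = I*√7 ≈ 2.6458*I)
B(j, w) = 3 + (2 + w)*(j + I*√7)/3 (B(j, w) = 3 + ((2 + w)*(j + I*√7))/3 = 3 + (2 + w)*(j + I*√7)/3)
B(1, O(-3, -4))*891 = (3 + (⅔)*1 + (⅓)*1*(-3) + 2*I*√7/3 + (⅓)*I*(-3)*√7)*891 = (3 + ⅔ - 1 + 2*I*√7/3 - I*√7)*891 = (8/3 - I*√7/3)*891 = 2376 - 297*I*√7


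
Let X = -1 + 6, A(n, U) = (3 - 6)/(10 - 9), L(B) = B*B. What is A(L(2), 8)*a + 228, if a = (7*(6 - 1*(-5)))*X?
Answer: -927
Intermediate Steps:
L(B) = B²
A(n, U) = -3 (A(n, U) = -3/1 = -3*1 = -3)
X = 5
a = 385 (a = (7*(6 - 1*(-5)))*5 = (7*(6 + 5))*5 = (7*11)*5 = 77*5 = 385)
A(L(2), 8)*a + 228 = -3*385 + 228 = -1155 + 228 = -927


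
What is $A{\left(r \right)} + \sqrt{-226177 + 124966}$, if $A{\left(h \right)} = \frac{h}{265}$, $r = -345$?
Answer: $- \frac{69}{53} + i \sqrt{101211} \approx -1.3019 + 318.14 i$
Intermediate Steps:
$A{\left(h \right)} = \frac{h}{265}$ ($A{\left(h \right)} = h \frac{1}{265} = \frac{h}{265}$)
$A{\left(r \right)} + \sqrt{-226177 + 124966} = \frac{1}{265} \left(-345\right) + \sqrt{-226177 + 124966} = - \frac{69}{53} + \sqrt{-101211} = - \frac{69}{53} + i \sqrt{101211}$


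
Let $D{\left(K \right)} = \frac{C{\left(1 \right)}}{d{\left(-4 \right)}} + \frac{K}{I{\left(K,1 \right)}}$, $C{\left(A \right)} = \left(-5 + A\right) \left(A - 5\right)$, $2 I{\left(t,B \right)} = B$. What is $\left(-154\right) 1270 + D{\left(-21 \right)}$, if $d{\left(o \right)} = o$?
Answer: $-195626$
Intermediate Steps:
$I{\left(t,B \right)} = \frac{B}{2}$
$C{\left(A \right)} = \left(-5 + A\right)^{2}$ ($C{\left(A \right)} = \left(-5 + A\right) \left(-5 + A\right) = \left(-5 + A\right)^{2}$)
$D{\left(K \right)} = -4 + 2 K$ ($D{\left(K \right)} = \frac{\left(-5 + 1\right)^{2}}{-4} + \frac{K}{\frac{1}{2} \cdot 1} = \left(-4\right)^{2} \left(- \frac{1}{4}\right) + K \frac{1}{\frac{1}{2}} = 16 \left(- \frac{1}{4}\right) + K 2 = -4 + 2 K$)
$\left(-154\right) 1270 + D{\left(-21 \right)} = \left(-154\right) 1270 + \left(-4 + 2 \left(-21\right)\right) = -195580 - 46 = -195626$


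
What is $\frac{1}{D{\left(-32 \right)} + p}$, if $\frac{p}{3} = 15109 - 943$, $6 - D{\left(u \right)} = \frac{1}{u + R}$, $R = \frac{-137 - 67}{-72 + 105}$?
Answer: $\frac{420}{17851691} \approx 2.3527 \cdot 10^{-5}$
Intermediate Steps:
$R = - \frac{68}{11}$ ($R = - \frac{204}{33} = \left(-204\right) \frac{1}{33} = - \frac{68}{11} \approx -6.1818$)
$D{\left(u \right)} = 6 - \frac{1}{- \frac{68}{11} + u}$ ($D{\left(u \right)} = 6 - \frac{1}{u - \frac{68}{11}} = 6 - \frac{1}{- \frac{68}{11} + u}$)
$p = 42498$ ($p = 3 \left(15109 - 943\right) = 3 \cdot 14166 = 42498$)
$\frac{1}{D{\left(-32 \right)} + p} = \frac{1}{\frac{-419 + 66 \left(-32\right)}{-68 + 11 \left(-32\right)} + 42498} = \frac{1}{\frac{-419 - 2112}{-68 - 352} + 42498} = \frac{1}{\frac{1}{-420} \left(-2531\right) + 42498} = \frac{1}{\left(- \frac{1}{420}\right) \left(-2531\right) + 42498} = \frac{1}{\frac{2531}{420} + 42498} = \frac{1}{\frac{17851691}{420}} = \frac{420}{17851691}$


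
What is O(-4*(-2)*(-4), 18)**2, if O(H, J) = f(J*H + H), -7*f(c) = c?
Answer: 369664/49 ≈ 7544.2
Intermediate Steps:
f(c) = -c/7
O(H, J) = -H/7 - H*J/7 (O(H, J) = -(J*H + H)/7 = -(H*J + H)/7 = -(H + H*J)/7 = -H/7 - H*J/7)
O(-4*(-2)*(-4), 18)**2 = (--4*(-2)*(-4)*(1 + 18)/7)**2 = (-1/7*8*(-4)*19)**2 = (-1/7*(-32)*19)**2 = (608/7)**2 = 369664/49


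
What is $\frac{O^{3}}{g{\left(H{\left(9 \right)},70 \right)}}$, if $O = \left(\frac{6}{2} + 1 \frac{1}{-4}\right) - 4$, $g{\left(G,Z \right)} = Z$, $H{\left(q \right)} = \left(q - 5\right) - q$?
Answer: $- \frac{25}{896} \approx -0.027902$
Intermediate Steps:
$H{\left(q \right)} = -5$ ($H{\left(q \right)} = \left(-5 + q\right) - q = -5$)
$O = - \frac{5}{4}$ ($O = \left(6 \cdot \frac{1}{2} + 1 \left(- \frac{1}{4}\right)\right) - 4 = \left(3 - \frac{1}{4}\right) - 4 = \frac{11}{4} - 4 = - \frac{5}{4} \approx -1.25$)
$\frac{O^{3}}{g{\left(H{\left(9 \right)},70 \right)}} = \frac{\left(- \frac{5}{4}\right)^{3}}{70} = \left(- \frac{125}{64}\right) \frac{1}{70} = - \frac{25}{896}$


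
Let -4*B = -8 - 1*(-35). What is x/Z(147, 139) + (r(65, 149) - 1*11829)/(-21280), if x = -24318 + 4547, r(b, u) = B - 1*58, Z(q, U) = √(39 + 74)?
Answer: 9515/17024 - 19771*√113/113 ≈ -1859.3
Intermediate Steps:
Z(q, U) = √113
B = -27/4 (B = -(-8 - 1*(-35))/4 = -(-8 + 35)/4 = -¼*27 = -27/4 ≈ -6.7500)
r(b, u) = -259/4 (r(b, u) = -27/4 - 1*58 = -27/4 - 58 = -259/4)
x = -19771
x/Z(147, 139) + (r(65, 149) - 1*11829)/(-21280) = -19771*√113/113 + (-259/4 - 1*11829)/(-21280) = -19771*√113/113 + (-259/4 - 11829)*(-1/21280) = -19771*√113/113 - 47575/4*(-1/21280) = -19771*√113/113 + 9515/17024 = 9515/17024 - 19771*√113/113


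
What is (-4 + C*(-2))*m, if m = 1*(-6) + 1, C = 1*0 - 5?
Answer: -30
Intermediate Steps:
C = -5 (C = 0 - 5 = -5)
m = -5 (m = -6 + 1 = -5)
(-4 + C*(-2))*m = (-4 - 5*(-2))*(-5) = (-4 + 10)*(-5) = 6*(-5) = -30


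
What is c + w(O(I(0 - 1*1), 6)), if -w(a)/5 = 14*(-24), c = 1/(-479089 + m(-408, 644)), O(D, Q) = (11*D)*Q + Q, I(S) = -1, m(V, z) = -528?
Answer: 805756559/479617 ≈ 1680.0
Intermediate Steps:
O(D, Q) = Q + 11*D*Q (O(D, Q) = 11*D*Q + Q = Q + 11*D*Q)
c = -1/479617 (c = 1/(-479089 - 528) = 1/(-479617) = -1/479617 ≈ -2.0850e-6)
w(a) = 1680 (w(a) = -70*(-24) = -5*(-336) = 1680)
c + w(O(I(0 - 1*1), 6)) = -1/479617 + 1680 = 805756559/479617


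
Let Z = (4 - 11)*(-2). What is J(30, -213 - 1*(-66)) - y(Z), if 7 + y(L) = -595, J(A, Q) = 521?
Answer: 1123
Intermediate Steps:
Z = 14 (Z = -7*(-2) = 14)
y(L) = -602 (y(L) = -7 - 595 = -602)
J(30, -213 - 1*(-66)) - y(Z) = 521 - 1*(-602) = 521 + 602 = 1123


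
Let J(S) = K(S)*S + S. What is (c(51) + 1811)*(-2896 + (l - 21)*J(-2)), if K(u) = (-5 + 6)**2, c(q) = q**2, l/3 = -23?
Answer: -11188832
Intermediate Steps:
l = -69 (l = 3*(-23) = -69)
K(u) = 1 (K(u) = 1**2 = 1)
J(S) = 2*S (J(S) = 1*S + S = S + S = 2*S)
(c(51) + 1811)*(-2896 + (l - 21)*J(-2)) = (51**2 + 1811)*(-2896 + (-69 - 21)*(2*(-2))) = (2601 + 1811)*(-2896 - 90*(-4)) = 4412*(-2896 + 360) = 4412*(-2536) = -11188832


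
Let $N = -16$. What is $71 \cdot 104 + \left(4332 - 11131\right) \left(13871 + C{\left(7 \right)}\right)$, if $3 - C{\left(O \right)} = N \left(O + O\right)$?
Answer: $-95844918$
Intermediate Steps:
$C{\left(O \right)} = 3 + 32 O$ ($C{\left(O \right)} = 3 - - 16 \left(O + O\right) = 3 - - 16 \cdot 2 O = 3 - - 32 O = 3 + 32 O$)
$71 \cdot 104 + \left(4332 - 11131\right) \left(13871 + C{\left(7 \right)}\right) = 71 \cdot 104 + \left(4332 - 11131\right) \left(13871 + \left(3 + 32 \cdot 7\right)\right) = 7384 - 6799 \left(13871 + \left(3 + 224\right)\right) = 7384 - 6799 \left(13871 + 227\right) = 7384 - 95852302 = -95844918$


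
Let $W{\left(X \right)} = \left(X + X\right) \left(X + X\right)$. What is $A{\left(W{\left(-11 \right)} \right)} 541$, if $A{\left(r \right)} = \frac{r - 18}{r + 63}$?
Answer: $\frac{252106}{547} \approx 460.89$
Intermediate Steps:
$W{\left(X \right)} = 4 X^{2}$ ($W{\left(X \right)} = 2 X 2 X = 4 X^{2}$)
$A{\left(r \right)} = \frac{-18 + r}{63 + r}$
$A{\left(W{\left(-11 \right)} \right)} 541 = \frac{-18 + 4 \left(-11\right)^{2}}{63 + 4 \left(-11\right)^{2}} \cdot 541 = \frac{-18 + 4 \cdot 121}{63 + 4 \cdot 121} \cdot 541 = \frac{-18 + 484}{63 + 484} \cdot 541 = \frac{1}{547} \cdot 466 \cdot 541 = \frac{466}{547} \cdot 541 = \frac{252106}{547}$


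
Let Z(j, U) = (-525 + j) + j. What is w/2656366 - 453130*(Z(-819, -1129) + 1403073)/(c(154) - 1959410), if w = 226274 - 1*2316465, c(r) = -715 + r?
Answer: 1686242027102533339/5206400325386 ≈ 3.2388e+5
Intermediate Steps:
w = -2090191 (w = 226274 - 2316465 = -2090191)
Z(j, U) = -525 + 2*j
w/2656366 - 453130*(Z(-819, -1129) + 1403073)/(c(154) - 1959410) = -2090191/2656366 - 453130*((-525 + 2*(-819)) + 1403073)/((-715 + 154) - 1959410) = -2090191*1/2656366 - 453130*((-525 - 1638) + 1403073)/(-561 - 1959410) = -2090191/2656366 - 453130/((-1959971/(-2163 + 1403073))) = -2090191/2656366 - 453130/((-1959971/1400910)) = -2090191/2656366 - 453130/((-1959971*1/1400910)) = -2090191/2656366 - 453130/(-1959971/1400910) = -2090191/2656366 - 453130*(-1400910/1959971) = -2090191/2656366 + 634794348300/1959971 = 1686242027102533339/5206400325386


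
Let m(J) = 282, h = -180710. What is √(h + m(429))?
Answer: 2*I*√45107 ≈ 424.77*I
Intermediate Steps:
√(h + m(429)) = √(-180710 + 282) = √(-180428) = 2*I*√45107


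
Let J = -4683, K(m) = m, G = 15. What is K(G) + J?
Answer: -4668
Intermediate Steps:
K(G) + J = 15 - 4683 = -4668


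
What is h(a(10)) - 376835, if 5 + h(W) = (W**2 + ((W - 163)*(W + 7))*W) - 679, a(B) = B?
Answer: -403429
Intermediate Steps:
h(W) = -684 + W**2 + W*(-163 + W)*(7 + W) (h(W) = -5 + ((W**2 + ((W - 163)*(W + 7))*W) - 679) = -5 + ((W**2 + ((-163 + W)*(7 + W))*W) - 679) = -5 + ((W**2 + W*(-163 + W)*(7 + W)) - 679) = -5 + (-679 + W**2 + W*(-163 + W)*(7 + W)) = -684 + W**2 + W*(-163 + W)*(7 + W))
h(a(10)) - 376835 = (-684 + 10**3 - 1141*10 - 155*10**2) - 376835 = (-684 + 1000 - 11410 - 155*100) - 376835 = (-684 + 1000 - 11410 - 15500) - 376835 = -26594 - 376835 = -403429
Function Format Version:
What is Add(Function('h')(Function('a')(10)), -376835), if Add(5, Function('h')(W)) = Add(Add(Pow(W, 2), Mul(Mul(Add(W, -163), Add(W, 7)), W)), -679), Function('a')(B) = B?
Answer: -403429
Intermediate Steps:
Function('h')(W) = Add(-684, Pow(W, 2), Mul(W, Add(-163, W), Add(7, W))) (Function('h')(W) = Add(-5, Add(Add(Pow(W, 2), Mul(Mul(Add(W, -163), Add(W, 7)), W)), -679)) = Add(-5, Add(Add(Pow(W, 2), Mul(Mul(Add(-163, W), Add(7, W)), W)), -679)) = Add(-5, Add(Add(Pow(W, 2), Mul(W, Add(-163, W), Add(7, W))), -679)) = Add(-5, Add(-679, Pow(W, 2), Mul(W, Add(-163, W), Add(7, W)))) = Add(-684, Pow(W, 2), Mul(W, Add(-163, W), Add(7, W))))
Add(Function('h')(Function('a')(10)), -376835) = Add(Add(-684, Pow(10, 3), Mul(-1141, 10), Mul(-155, Pow(10, 2))), -376835) = Add(Add(-684, 1000, -11410, Mul(-155, 100)), -376835) = Add(Add(-684, 1000, -11410, -15500), -376835) = Add(-26594, -376835) = -403429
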